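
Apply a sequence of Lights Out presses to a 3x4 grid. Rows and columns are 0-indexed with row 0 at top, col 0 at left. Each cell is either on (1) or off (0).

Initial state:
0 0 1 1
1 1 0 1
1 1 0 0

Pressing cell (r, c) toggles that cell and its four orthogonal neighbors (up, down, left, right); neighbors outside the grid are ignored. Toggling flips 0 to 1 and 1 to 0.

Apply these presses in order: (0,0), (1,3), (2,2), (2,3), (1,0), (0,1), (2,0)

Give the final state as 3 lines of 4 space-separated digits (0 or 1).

Answer: 1 0 0 0
0 1 0 1
1 1 0 1

Derivation:
After press 1 at (0,0):
1 1 1 1
0 1 0 1
1 1 0 0

After press 2 at (1,3):
1 1 1 0
0 1 1 0
1 1 0 1

After press 3 at (2,2):
1 1 1 0
0 1 0 0
1 0 1 0

After press 4 at (2,3):
1 1 1 0
0 1 0 1
1 0 0 1

After press 5 at (1,0):
0 1 1 0
1 0 0 1
0 0 0 1

After press 6 at (0,1):
1 0 0 0
1 1 0 1
0 0 0 1

After press 7 at (2,0):
1 0 0 0
0 1 0 1
1 1 0 1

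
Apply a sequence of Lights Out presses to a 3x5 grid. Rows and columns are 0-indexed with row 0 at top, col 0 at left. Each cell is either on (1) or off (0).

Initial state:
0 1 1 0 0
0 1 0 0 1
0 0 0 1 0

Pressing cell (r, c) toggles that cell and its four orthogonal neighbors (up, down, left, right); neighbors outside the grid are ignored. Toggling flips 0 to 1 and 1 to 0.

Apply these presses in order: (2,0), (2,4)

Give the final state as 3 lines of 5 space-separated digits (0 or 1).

After press 1 at (2,0):
0 1 1 0 0
1 1 0 0 1
1 1 0 1 0

After press 2 at (2,4):
0 1 1 0 0
1 1 0 0 0
1 1 0 0 1

Answer: 0 1 1 0 0
1 1 0 0 0
1 1 0 0 1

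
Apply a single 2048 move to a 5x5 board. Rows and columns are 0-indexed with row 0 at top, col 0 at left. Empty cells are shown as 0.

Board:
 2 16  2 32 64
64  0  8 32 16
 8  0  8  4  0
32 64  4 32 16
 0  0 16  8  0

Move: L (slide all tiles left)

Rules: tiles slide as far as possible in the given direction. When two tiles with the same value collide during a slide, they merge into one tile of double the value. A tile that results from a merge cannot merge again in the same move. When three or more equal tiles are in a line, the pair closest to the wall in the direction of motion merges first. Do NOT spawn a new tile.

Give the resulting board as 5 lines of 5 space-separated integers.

Slide left:
row 0: [2, 16, 2, 32, 64] -> [2, 16, 2, 32, 64]
row 1: [64, 0, 8, 32, 16] -> [64, 8, 32, 16, 0]
row 2: [8, 0, 8, 4, 0] -> [16, 4, 0, 0, 0]
row 3: [32, 64, 4, 32, 16] -> [32, 64, 4, 32, 16]
row 4: [0, 0, 16, 8, 0] -> [16, 8, 0, 0, 0]

Answer:  2 16  2 32 64
64  8 32 16  0
16  4  0  0  0
32 64  4 32 16
16  8  0  0  0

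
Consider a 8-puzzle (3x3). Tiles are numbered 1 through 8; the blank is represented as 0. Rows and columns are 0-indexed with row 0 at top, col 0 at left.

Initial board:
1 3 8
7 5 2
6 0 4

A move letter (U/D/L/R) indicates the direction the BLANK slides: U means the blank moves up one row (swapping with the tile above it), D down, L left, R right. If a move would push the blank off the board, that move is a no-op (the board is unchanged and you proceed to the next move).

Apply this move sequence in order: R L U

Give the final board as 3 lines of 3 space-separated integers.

Answer: 1 3 8
7 0 2
6 5 4

Derivation:
After move 1 (R):
1 3 8
7 5 2
6 4 0

After move 2 (L):
1 3 8
7 5 2
6 0 4

After move 3 (U):
1 3 8
7 0 2
6 5 4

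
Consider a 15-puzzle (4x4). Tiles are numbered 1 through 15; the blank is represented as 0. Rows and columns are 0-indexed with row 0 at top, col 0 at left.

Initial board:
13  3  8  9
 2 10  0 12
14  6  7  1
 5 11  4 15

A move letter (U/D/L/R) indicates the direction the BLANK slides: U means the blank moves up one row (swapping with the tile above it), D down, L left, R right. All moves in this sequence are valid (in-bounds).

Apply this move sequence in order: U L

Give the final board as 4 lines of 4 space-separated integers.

Answer: 13  0  3  9
 2 10  8 12
14  6  7  1
 5 11  4 15

Derivation:
After move 1 (U):
13  3  0  9
 2 10  8 12
14  6  7  1
 5 11  4 15

After move 2 (L):
13  0  3  9
 2 10  8 12
14  6  7  1
 5 11  4 15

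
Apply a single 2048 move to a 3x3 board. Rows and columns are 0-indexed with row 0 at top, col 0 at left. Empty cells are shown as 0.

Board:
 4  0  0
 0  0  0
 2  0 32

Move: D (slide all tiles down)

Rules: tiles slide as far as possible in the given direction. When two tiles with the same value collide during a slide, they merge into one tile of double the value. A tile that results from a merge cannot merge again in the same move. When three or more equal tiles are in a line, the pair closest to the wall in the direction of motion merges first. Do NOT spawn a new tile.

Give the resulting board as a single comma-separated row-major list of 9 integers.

Slide down:
col 0: [4, 0, 2] -> [0, 4, 2]
col 1: [0, 0, 0] -> [0, 0, 0]
col 2: [0, 0, 32] -> [0, 0, 32]

Answer: 0, 0, 0, 4, 0, 0, 2, 0, 32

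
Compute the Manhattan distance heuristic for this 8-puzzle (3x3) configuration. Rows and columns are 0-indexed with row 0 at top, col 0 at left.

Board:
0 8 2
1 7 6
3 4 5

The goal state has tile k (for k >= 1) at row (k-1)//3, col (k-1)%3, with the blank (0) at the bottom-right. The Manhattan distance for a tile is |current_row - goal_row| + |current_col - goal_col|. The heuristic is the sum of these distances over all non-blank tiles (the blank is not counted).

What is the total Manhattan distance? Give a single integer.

Answer: 14

Derivation:
Tile 8: at (0,1), goal (2,1), distance |0-2|+|1-1| = 2
Tile 2: at (0,2), goal (0,1), distance |0-0|+|2-1| = 1
Tile 1: at (1,0), goal (0,0), distance |1-0|+|0-0| = 1
Tile 7: at (1,1), goal (2,0), distance |1-2|+|1-0| = 2
Tile 6: at (1,2), goal (1,2), distance |1-1|+|2-2| = 0
Tile 3: at (2,0), goal (0,2), distance |2-0|+|0-2| = 4
Tile 4: at (2,1), goal (1,0), distance |2-1|+|1-0| = 2
Tile 5: at (2,2), goal (1,1), distance |2-1|+|2-1| = 2
Sum: 2 + 1 + 1 + 2 + 0 + 4 + 2 + 2 = 14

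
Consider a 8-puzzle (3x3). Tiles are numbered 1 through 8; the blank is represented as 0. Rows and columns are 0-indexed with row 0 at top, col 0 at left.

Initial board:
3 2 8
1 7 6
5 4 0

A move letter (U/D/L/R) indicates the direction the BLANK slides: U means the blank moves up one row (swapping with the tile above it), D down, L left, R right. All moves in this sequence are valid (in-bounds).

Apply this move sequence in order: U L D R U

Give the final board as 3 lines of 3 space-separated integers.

After move 1 (U):
3 2 8
1 7 0
5 4 6

After move 2 (L):
3 2 8
1 0 7
5 4 6

After move 3 (D):
3 2 8
1 4 7
5 0 6

After move 4 (R):
3 2 8
1 4 7
5 6 0

After move 5 (U):
3 2 8
1 4 0
5 6 7

Answer: 3 2 8
1 4 0
5 6 7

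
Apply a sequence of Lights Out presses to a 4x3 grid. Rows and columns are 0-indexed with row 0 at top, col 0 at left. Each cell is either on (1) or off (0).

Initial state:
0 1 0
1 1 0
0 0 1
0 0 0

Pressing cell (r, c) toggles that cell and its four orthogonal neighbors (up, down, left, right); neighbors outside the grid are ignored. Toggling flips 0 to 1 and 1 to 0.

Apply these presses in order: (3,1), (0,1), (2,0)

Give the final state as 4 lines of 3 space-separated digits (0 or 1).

Answer: 1 0 1
0 0 0
1 0 1
0 1 1

Derivation:
After press 1 at (3,1):
0 1 0
1 1 0
0 1 1
1 1 1

After press 2 at (0,1):
1 0 1
1 0 0
0 1 1
1 1 1

After press 3 at (2,0):
1 0 1
0 0 0
1 0 1
0 1 1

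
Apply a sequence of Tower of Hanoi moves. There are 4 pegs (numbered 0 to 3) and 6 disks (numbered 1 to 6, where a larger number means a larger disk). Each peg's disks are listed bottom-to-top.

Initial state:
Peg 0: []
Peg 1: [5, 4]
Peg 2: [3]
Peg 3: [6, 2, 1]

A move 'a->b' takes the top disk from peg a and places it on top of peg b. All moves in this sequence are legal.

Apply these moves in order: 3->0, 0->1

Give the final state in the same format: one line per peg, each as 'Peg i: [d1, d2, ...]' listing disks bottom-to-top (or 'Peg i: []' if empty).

Answer: Peg 0: []
Peg 1: [5, 4, 1]
Peg 2: [3]
Peg 3: [6, 2]

Derivation:
After move 1 (3->0):
Peg 0: [1]
Peg 1: [5, 4]
Peg 2: [3]
Peg 3: [6, 2]

After move 2 (0->1):
Peg 0: []
Peg 1: [5, 4, 1]
Peg 2: [3]
Peg 3: [6, 2]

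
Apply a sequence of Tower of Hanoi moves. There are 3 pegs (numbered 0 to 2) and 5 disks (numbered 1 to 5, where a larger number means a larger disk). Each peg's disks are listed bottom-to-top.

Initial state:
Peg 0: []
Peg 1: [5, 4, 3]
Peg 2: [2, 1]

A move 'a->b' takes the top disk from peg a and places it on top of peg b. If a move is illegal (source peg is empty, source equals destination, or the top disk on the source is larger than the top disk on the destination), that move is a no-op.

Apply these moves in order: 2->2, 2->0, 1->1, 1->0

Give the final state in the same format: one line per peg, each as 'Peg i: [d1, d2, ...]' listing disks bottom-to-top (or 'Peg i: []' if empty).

Answer: Peg 0: [1]
Peg 1: [5, 4, 3]
Peg 2: [2]

Derivation:
After move 1 (2->2):
Peg 0: []
Peg 1: [5, 4, 3]
Peg 2: [2, 1]

After move 2 (2->0):
Peg 0: [1]
Peg 1: [5, 4, 3]
Peg 2: [2]

After move 3 (1->1):
Peg 0: [1]
Peg 1: [5, 4, 3]
Peg 2: [2]

After move 4 (1->0):
Peg 0: [1]
Peg 1: [5, 4, 3]
Peg 2: [2]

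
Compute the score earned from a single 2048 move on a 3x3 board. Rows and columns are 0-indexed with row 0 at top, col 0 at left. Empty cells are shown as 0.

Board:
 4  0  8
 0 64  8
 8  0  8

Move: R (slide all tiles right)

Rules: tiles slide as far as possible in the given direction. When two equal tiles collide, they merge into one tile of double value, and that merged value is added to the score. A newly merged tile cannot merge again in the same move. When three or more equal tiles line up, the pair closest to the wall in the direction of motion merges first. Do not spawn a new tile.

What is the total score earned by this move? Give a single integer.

Slide right:
row 0: [4, 0, 8] -> [0, 4, 8]  score +0 (running 0)
row 1: [0, 64, 8] -> [0, 64, 8]  score +0 (running 0)
row 2: [8, 0, 8] -> [0, 0, 16]  score +16 (running 16)
Board after move:
 0  4  8
 0 64  8
 0  0 16

Answer: 16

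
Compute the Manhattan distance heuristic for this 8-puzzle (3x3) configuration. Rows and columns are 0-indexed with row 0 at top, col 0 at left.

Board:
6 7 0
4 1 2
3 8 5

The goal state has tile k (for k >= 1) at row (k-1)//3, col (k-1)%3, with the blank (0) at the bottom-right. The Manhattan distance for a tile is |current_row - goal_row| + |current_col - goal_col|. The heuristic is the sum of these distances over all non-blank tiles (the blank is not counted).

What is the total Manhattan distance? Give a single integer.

Tile 6: at (0,0), goal (1,2), distance |0-1|+|0-2| = 3
Tile 7: at (0,1), goal (2,0), distance |0-2|+|1-0| = 3
Tile 4: at (1,0), goal (1,0), distance |1-1|+|0-0| = 0
Tile 1: at (1,1), goal (0,0), distance |1-0|+|1-0| = 2
Tile 2: at (1,2), goal (0,1), distance |1-0|+|2-1| = 2
Tile 3: at (2,0), goal (0,2), distance |2-0|+|0-2| = 4
Tile 8: at (2,1), goal (2,1), distance |2-2|+|1-1| = 0
Tile 5: at (2,2), goal (1,1), distance |2-1|+|2-1| = 2
Sum: 3 + 3 + 0 + 2 + 2 + 4 + 0 + 2 = 16

Answer: 16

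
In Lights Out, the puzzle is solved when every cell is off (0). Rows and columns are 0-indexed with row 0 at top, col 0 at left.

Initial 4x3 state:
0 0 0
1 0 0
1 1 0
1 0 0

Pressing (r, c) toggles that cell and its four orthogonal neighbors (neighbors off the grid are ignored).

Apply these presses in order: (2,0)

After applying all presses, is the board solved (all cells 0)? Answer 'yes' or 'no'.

Answer: yes

Derivation:
After press 1 at (2,0):
0 0 0
0 0 0
0 0 0
0 0 0

Lights still on: 0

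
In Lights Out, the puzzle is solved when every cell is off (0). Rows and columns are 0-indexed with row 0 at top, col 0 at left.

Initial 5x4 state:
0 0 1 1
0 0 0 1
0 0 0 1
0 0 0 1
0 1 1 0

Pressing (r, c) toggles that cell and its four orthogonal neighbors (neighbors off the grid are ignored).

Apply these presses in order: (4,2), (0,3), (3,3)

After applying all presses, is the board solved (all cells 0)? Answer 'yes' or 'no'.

After press 1 at (4,2):
0 0 1 1
0 0 0 1
0 0 0 1
0 0 1 1
0 0 0 1

After press 2 at (0,3):
0 0 0 0
0 0 0 0
0 0 0 1
0 0 1 1
0 0 0 1

After press 3 at (3,3):
0 0 0 0
0 0 0 0
0 0 0 0
0 0 0 0
0 0 0 0

Lights still on: 0

Answer: yes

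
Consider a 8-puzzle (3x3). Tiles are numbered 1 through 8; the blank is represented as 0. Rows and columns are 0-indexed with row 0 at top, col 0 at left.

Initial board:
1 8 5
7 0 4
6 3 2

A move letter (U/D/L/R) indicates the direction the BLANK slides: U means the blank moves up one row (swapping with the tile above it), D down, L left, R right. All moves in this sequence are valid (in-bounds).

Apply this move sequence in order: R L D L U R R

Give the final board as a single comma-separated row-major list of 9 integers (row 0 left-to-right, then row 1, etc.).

Answer: 1, 8, 5, 3, 4, 0, 7, 6, 2

Derivation:
After move 1 (R):
1 8 5
7 4 0
6 3 2

After move 2 (L):
1 8 5
7 0 4
6 3 2

After move 3 (D):
1 8 5
7 3 4
6 0 2

After move 4 (L):
1 8 5
7 3 4
0 6 2

After move 5 (U):
1 8 5
0 3 4
7 6 2

After move 6 (R):
1 8 5
3 0 4
7 6 2

After move 7 (R):
1 8 5
3 4 0
7 6 2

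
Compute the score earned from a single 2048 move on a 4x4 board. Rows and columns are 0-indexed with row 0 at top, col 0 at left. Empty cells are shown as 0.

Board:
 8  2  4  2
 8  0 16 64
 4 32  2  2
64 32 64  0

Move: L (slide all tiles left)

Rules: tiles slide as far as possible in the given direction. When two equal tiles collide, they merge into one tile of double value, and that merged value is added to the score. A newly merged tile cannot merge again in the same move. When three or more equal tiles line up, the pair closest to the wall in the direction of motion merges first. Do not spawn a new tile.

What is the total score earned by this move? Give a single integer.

Answer: 4

Derivation:
Slide left:
row 0: [8, 2, 4, 2] -> [8, 2, 4, 2]  score +0 (running 0)
row 1: [8, 0, 16, 64] -> [8, 16, 64, 0]  score +0 (running 0)
row 2: [4, 32, 2, 2] -> [4, 32, 4, 0]  score +4 (running 4)
row 3: [64, 32, 64, 0] -> [64, 32, 64, 0]  score +0 (running 4)
Board after move:
 8  2  4  2
 8 16 64  0
 4 32  4  0
64 32 64  0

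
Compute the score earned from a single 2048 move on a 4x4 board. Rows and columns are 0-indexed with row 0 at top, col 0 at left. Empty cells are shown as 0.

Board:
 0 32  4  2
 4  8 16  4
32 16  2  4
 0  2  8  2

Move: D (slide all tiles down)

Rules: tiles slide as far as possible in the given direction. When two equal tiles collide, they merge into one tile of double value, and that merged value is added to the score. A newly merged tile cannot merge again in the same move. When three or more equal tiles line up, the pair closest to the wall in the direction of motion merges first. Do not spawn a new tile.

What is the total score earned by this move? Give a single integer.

Slide down:
col 0: [0, 4, 32, 0] -> [0, 0, 4, 32]  score +0 (running 0)
col 1: [32, 8, 16, 2] -> [32, 8, 16, 2]  score +0 (running 0)
col 2: [4, 16, 2, 8] -> [4, 16, 2, 8]  score +0 (running 0)
col 3: [2, 4, 4, 2] -> [0, 2, 8, 2]  score +8 (running 8)
Board after move:
 0 32  4  0
 0  8 16  2
 4 16  2  8
32  2  8  2

Answer: 8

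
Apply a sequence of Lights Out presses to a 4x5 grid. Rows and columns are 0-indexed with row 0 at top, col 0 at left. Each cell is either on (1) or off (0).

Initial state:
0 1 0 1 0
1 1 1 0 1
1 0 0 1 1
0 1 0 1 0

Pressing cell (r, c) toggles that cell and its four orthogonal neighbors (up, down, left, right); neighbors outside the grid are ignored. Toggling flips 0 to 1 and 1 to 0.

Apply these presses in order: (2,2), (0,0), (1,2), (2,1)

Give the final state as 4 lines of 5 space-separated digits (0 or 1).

Answer: 1 0 1 1 0
0 1 1 1 1
0 0 1 0 1
0 0 1 1 0

Derivation:
After press 1 at (2,2):
0 1 0 1 0
1 1 0 0 1
1 1 1 0 1
0 1 1 1 0

After press 2 at (0,0):
1 0 0 1 0
0 1 0 0 1
1 1 1 0 1
0 1 1 1 0

After press 3 at (1,2):
1 0 1 1 0
0 0 1 1 1
1 1 0 0 1
0 1 1 1 0

After press 4 at (2,1):
1 0 1 1 0
0 1 1 1 1
0 0 1 0 1
0 0 1 1 0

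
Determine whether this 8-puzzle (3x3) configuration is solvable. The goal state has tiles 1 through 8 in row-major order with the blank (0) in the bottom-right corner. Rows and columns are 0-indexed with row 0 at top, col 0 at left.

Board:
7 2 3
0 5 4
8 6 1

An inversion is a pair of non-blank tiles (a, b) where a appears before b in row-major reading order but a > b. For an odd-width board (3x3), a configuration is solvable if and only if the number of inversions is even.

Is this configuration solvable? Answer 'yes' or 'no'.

Inversions (pairs i<j in row-major order where tile[i] > tile[j] > 0): 14
14 is even, so the puzzle is solvable.

Answer: yes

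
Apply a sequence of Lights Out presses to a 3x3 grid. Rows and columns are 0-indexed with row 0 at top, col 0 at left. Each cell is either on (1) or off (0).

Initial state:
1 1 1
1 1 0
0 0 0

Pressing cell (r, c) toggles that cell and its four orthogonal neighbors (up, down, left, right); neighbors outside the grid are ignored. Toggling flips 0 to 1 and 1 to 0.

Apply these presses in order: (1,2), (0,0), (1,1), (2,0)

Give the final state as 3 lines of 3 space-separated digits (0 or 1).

Answer: 0 1 0
0 1 0
1 0 1

Derivation:
After press 1 at (1,2):
1 1 0
1 0 1
0 0 1

After press 2 at (0,0):
0 0 0
0 0 1
0 0 1

After press 3 at (1,1):
0 1 0
1 1 0
0 1 1

After press 4 at (2,0):
0 1 0
0 1 0
1 0 1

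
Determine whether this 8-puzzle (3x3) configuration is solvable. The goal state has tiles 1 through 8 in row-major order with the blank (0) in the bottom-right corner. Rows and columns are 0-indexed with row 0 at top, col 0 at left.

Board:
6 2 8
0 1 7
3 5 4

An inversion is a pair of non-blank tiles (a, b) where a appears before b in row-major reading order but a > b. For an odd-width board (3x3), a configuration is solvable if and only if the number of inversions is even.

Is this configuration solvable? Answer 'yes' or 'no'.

Answer: no

Derivation:
Inversions (pairs i<j in row-major order where tile[i] > tile[j] > 0): 15
15 is odd, so the puzzle is not solvable.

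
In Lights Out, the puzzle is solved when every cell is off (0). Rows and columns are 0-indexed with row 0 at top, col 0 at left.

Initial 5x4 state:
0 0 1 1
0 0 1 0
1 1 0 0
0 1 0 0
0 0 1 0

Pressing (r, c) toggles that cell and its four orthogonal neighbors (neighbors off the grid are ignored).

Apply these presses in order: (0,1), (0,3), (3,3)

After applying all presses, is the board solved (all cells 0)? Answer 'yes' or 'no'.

Answer: no

Derivation:
After press 1 at (0,1):
1 1 0 1
0 1 1 0
1 1 0 0
0 1 0 0
0 0 1 0

After press 2 at (0,3):
1 1 1 0
0 1 1 1
1 1 0 0
0 1 0 0
0 0 1 0

After press 3 at (3,3):
1 1 1 0
0 1 1 1
1 1 0 1
0 1 1 1
0 0 1 1

Lights still on: 14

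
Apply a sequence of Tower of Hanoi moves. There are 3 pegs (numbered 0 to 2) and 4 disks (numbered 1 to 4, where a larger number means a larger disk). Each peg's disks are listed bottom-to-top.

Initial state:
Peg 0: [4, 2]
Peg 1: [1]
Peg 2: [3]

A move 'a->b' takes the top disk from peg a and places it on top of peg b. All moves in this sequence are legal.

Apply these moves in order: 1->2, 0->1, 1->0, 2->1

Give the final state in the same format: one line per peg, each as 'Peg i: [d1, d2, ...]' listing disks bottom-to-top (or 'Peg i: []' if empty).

After move 1 (1->2):
Peg 0: [4, 2]
Peg 1: []
Peg 2: [3, 1]

After move 2 (0->1):
Peg 0: [4]
Peg 1: [2]
Peg 2: [3, 1]

After move 3 (1->0):
Peg 0: [4, 2]
Peg 1: []
Peg 2: [3, 1]

After move 4 (2->1):
Peg 0: [4, 2]
Peg 1: [1]
Peg 2: [3]

Answer: Peg 0: [4, 2]
Peg 1: [1]
Peg 2: [3]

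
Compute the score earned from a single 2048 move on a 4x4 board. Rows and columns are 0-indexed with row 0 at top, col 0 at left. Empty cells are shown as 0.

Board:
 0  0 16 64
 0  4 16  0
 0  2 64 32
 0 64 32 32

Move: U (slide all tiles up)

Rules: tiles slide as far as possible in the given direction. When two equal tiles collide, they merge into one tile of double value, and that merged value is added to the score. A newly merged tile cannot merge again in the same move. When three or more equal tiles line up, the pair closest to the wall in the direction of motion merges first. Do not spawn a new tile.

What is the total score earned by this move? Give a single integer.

Slide up:
col 0: [0, 0, 0, 0] -> [0, 0, 0, 0]  score +0 (running 0)
col 1: [0, 4, 2, 64] -> [4, 2, 64, 0]  score +0 (running 0)
col 2: [16, 16, 64, 32] -> [32, 64, 32, 0]  score +32 (running 32)
col 3: [64, 0, 32, 32] -> [64, 64, 0, 0]  score +64 (running 96)
Board after move:
 0  4 32 64
 0  2 64 64
 0 64 32  0
 0  0  0  0

Answer: 96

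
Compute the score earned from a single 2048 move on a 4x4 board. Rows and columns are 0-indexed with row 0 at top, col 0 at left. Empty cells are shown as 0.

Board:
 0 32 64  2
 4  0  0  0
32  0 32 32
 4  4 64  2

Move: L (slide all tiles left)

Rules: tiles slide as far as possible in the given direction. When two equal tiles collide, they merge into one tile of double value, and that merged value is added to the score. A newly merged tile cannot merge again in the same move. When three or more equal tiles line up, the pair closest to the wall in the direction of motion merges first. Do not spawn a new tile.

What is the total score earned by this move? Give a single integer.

Answer: 72

Derivation:
Slide left:
row 0: [0, 32, 64, 2] -> [32, 64, 2, 0]  score +0 (running 0)
row 1: [4, 0, 0, 0] -> [4, 0, 0, 0]  score +0 (running 0)
row 2: [32, 0, 32, 32] -> [64, 32, 0, 0]  score +64 (running 64)
row 3: [4, 4, 64, 2] -> [8, 64, 2, 0]  score +8 (running 72)
Board after move:
32 64  2  0
 4  0  0  0
64 32  0  0
 8 64  2  0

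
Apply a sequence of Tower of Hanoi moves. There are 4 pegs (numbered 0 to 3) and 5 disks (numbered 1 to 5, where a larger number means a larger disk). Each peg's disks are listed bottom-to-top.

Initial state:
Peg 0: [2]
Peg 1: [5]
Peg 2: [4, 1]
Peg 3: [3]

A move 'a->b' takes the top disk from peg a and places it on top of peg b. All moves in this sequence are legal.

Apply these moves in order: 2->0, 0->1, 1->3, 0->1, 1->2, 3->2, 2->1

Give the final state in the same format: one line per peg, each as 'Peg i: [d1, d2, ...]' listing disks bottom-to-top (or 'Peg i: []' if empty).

After move 1 (2->0):
Peg 0: [2, 1]
Peg 1: [5]
Peg 2: [4]
Peg 3: [3]

After move 2 (0->1):
Peg 0: [2]
Peg 1: [5, 1]
Peg 2: [4]
Peg 3: [3]

After move 3 (1->3):
Peg 0: [2]
Peg 1: [5]
Peg 2: [4]
Peg 3: [3, 1]

After move 4 (0->1):
Peg 0: []
Peg 1: [5, 2]
Peg 2: [4]
Peg 3: [3, 1]

After move 5 (1->2):
Peg 0: []
Peg 1: [5]
Peg 2: [4, 2]
Peg 3: [3, 1]

After move 6 (3->2):
Peg 0: []
Peg 1: [5]
Peg 2: [4, 2, 1]
Peg 3: [3]

After move 7 (2->1):
Peg 0: []
Peg 1: [5, 1]
Peg 2: [4, 2]
Peg 3: [3]

Answer: Peg 0: []
Peg 1: [5, 1]
Peg 2: [4, 2]
Peg 3: [3]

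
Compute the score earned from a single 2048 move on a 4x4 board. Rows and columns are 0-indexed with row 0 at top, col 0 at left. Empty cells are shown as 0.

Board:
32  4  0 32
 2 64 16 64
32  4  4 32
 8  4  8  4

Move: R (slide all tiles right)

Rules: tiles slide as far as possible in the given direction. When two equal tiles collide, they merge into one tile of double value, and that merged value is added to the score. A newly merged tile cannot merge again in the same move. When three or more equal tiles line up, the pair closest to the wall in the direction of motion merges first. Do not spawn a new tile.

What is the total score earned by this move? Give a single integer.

Answer: 8

Derivation:
Slide right:
row 0: [32, 4, 0, 32] -> [0, 32, 4, 32]  score +0 (running 0)
row 1: [2, 64, 16, 64] -> [2, 64, 16, 64]  score +0 (running 0)
row 2: [32, 4, 4, 32] -> [0, 32, 8, 32]  score +8 (running 8)
row 3: [8, 4, 8, 4] -> [8, 4, 8, 4]  score +0 (running 8)
Board after move:
 0 32  4 32
 2 64 16 64
 0 32  8 32
 8  4  8  4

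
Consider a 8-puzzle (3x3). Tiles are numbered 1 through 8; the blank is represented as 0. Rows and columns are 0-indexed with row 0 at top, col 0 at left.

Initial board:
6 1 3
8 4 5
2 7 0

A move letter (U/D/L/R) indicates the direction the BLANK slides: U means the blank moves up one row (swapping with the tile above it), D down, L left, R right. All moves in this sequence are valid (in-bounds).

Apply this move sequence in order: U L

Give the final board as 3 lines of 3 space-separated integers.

Answer: 6 1 3
8 0 4
2 7 5

Derivation:
After move 1 (U):
6 1 3
8 4 0
2 7 5

After move 2 (L):
6 1 3
8 0 4
2 7 5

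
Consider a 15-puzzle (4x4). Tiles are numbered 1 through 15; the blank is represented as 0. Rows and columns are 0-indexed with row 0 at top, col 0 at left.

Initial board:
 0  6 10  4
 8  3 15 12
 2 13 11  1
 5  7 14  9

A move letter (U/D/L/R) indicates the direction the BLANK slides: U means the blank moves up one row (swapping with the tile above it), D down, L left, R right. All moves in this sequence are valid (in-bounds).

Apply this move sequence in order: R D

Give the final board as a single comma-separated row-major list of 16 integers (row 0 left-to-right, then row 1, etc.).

After move 1 (R):
 6  0 10  4
 8  3 15 12
 2 13 11  1
 5  7 14  9

After move 2 (D):
 6  3 10  4
 8  0 15 12
 2 13 11  1
 5  7 14  9

Answer: 6, 3, 10, 4, 8, 0, 15, 12, 2, 13, 11, 1, 5, 7, 14, 9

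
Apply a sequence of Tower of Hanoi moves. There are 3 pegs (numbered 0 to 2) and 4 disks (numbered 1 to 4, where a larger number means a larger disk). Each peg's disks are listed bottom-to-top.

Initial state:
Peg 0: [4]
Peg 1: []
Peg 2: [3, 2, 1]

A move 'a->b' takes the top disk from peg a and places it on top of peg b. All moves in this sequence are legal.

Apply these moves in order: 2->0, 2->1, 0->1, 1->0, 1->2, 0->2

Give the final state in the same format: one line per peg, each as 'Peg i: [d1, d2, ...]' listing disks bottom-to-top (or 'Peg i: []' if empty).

Answer: Peg 0: [4]
Peg 1: []
Peg 2: [3, 2, 1]

Derivation:
After move 1 (2->0):
Peg 0: [4, 1]
Peg 1: []
Peg 2: [3, 2]

After move 2 (2->1):
Peg 0: [4, 1]
Peg 1: [2]
Peg 2: [3]

After move 3 (0->1):
Peg 0: [4]
Peg 1: [2, 1]
Peg 2: [3]

After move 4 (1->0):
Peg 0: [4, 1]
Peg 1: [2]
Peg 2: [3]

After move 5 (1->2):
Peg 0: [4, 1]
Peg 1: []
Peg 2: [3, 2]

After move 6 (0->2):
Peg 0: [4]
Peg 1: []
Peg 2: [3, 2, 1]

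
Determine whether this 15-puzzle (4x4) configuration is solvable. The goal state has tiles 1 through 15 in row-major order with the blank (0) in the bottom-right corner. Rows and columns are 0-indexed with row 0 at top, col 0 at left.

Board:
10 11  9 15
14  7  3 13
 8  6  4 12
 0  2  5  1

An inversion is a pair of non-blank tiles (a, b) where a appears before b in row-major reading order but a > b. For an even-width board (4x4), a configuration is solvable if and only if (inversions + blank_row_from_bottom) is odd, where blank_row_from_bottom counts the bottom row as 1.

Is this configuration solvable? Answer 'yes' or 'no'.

Inversions: 78
Blank is in row 3 (0-indexed from top), which is row 1 counting from the bottom (bottom = 1).
78 + 1 = 79, which is odd, so the puzzle is solvable.

Answer: yes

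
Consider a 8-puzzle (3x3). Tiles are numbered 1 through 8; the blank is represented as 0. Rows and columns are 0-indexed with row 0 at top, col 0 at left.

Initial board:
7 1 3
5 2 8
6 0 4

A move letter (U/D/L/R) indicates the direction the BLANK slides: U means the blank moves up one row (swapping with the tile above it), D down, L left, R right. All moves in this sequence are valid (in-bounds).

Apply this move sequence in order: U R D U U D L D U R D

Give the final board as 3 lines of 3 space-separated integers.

Answer: 7 1 3
5 8 4
6 2 0

Derivation:
After move 1 (U):
7 1 3
5 0 8
6 2 4

After move 2 (R):
7 1 3
5 8 0
6 2 4

After move 3 (D):
7 1 3
5 8 4
6 2 0

After move 4 (U):
7 1 3
5 8 0
6 2 4

After move 5 (U):
7 1 0
5 8 3
6 2 4

After move 6 (D):
7 1 3
5 8 0
6 2 4

After move 7 (L):
7 1 3
5 0 8
6 2 4

After move 8 (D):
7 1 3
5 2 8
6 0 4

After move 9 (U):
7 1 3
5 0 8
6 2 4

After move 10 (R):
7 1 3
5 8 0
6 2 4

After move 11 (D):
7 1 3
5 8 4
6 2 0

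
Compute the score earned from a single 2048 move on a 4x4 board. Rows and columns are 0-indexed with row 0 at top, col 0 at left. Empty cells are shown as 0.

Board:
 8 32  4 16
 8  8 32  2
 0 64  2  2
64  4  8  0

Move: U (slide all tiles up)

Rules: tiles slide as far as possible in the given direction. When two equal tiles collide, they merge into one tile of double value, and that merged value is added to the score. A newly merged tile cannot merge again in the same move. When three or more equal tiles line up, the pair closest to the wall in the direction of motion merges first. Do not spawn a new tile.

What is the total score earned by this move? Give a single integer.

Answer: 20

Derivation:
Slide up:
col 0: [8, 8, 0, 64] -> [16, 64, 0, 0]  score +16 (running 16)
col 1: [32, 8, 64, 4] -> [32, 8, 64, 4]  score +0 (running 16)
col 2: [4, 32, 2, 8] -> [4, 32, 2, 8]  score +0 (running 16)
col 3: [16, 2, 2, 0] -> [16, 4, 0, 0]  score +4 (running 20)
Board after move:
16 32  4 16
64  8 32  4
 0 64  2  0
 0  4  8  0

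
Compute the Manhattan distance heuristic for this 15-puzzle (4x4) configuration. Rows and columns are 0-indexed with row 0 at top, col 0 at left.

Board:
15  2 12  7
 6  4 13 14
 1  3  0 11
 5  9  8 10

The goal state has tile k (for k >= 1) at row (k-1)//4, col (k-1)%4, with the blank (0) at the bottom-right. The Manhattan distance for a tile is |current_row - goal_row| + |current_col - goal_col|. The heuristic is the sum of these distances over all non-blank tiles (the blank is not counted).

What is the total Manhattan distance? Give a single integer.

Tile 15: (0,0)->(3,2) = 5
Tile 2: (0,1)->(0,1) = 0
Tile 12: (0,2)->(2,3) = 3
Tile 7: (0,3)->(1,2) = 2
Tile 6: (1,0)->(1,1) = 1
Tile 4: (1,1)->(0,3) = 3
Tile 13: (1,2)->(3,0) = 4
Tile 14: (1,3)->(3,1) = 4
Tile 1: (2,0)->(0,0) = 2
Tile 3: (2,1)->(0,2) = 3
Tile 11: (2,3)->(2,2) = 1
Tile 5: (3,0)->(1,0) = 2
Tile 9: (3,1)->(2,0) = 2
Tile 8: (3,2)->(1,3) = 3
Tile 10: (3,3)->(2,1) = 3
Sum: 5 + 0 + 3 + 2 + 1 + 3 + 4 + 4 + 2 + 3 + 1 + 2 + 2 + 3 + 3 = 38

Answer: 38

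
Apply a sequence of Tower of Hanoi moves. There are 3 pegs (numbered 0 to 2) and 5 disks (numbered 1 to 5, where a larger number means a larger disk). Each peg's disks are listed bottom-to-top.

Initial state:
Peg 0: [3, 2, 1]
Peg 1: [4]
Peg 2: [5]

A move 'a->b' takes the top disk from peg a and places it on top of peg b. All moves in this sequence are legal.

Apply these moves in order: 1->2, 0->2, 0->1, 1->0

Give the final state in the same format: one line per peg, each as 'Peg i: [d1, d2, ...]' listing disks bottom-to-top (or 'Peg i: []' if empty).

Answer: Peg 0: [3, 2]
Peg 1: []
Peg 2: [5, 4, 1]

Derivation:
After move 1 (1->2):
Peg 0: [3, 2, 1]
Peg 1: []
Peg 2: [5, 4]

After move 2 (0->2):
Peg 0: [3, 2]
Peg 1: []
Peg 2: [5, 4, 1]

After move 3 (0->1):
Peg 0: [3]
Peg 1: [2]
Peg 2: [5, 4, 1]

After move 4 (1->0):
Peg 0: [3, 2]
Peg 1: []
Peg 2: [5, 4, 1]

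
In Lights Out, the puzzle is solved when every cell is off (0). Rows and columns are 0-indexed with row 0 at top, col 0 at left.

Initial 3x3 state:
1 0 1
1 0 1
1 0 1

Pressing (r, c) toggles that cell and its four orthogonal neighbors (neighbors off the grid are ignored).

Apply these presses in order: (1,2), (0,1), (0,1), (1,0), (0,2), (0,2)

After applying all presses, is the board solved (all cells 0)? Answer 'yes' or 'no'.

After press 1 at (1,2):
1 0 0
1 1 0
1 0 0

After press 2 at (0,1):
0 1 1
1 0 0
1 0 0

After press 3 at (0,1):
1 0 0
1 1 0
1 0 0

After press 4 at (1,0):
0 0 0
0 0 0
0 0 0

After press 5 at (0,2):
0 1 1
0 0 1
0 0 0

After press 6 at (0,2):
0 0 0
0 0 0
0 0 0

Lights still on: 0

Answer: yes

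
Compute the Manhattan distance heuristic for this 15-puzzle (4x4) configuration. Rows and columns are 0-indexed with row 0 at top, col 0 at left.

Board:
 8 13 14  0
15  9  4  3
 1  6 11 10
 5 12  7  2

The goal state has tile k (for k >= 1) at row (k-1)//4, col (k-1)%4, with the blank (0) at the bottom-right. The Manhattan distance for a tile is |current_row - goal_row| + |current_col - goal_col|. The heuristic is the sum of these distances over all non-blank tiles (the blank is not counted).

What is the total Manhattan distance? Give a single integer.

Answer: 39

Derivation:
Tile 8: (0,0)->(1,3) = 4
Tile 13: (0,1)->(3,0) = 4
Tile 14: (0,2)->(3,1) = 4
Tile 15: (1,0)->(3,2) = 4
Tile 9: (1,1)->(2,0) = 2
Tile 4: (1,2)->(0,3) = 2
Tile 3: (1,3)->(0,2) = 2
Tile 1: (2,0)->(0,0) = 2
Tile 6: (2,1)->(1,1) = 1
Tile 11: (2,2)->(2,2) = 0
Tile 10: (2,3)->(2,1) = 2
Tile 5: (3,0)->(1,0) = 2
Tile 12: (3,1)->(2,3) = 3
Tile 7: (3,2)->(1,2) = 2
Tile 2: (3,3)->(0,1) = 5
Sum: 4 + 4 + 4 + 4 + 2 + 2 + 2 + 2 + 1 + 0 + 2 + 2 + 3 + 2 + 5 = 39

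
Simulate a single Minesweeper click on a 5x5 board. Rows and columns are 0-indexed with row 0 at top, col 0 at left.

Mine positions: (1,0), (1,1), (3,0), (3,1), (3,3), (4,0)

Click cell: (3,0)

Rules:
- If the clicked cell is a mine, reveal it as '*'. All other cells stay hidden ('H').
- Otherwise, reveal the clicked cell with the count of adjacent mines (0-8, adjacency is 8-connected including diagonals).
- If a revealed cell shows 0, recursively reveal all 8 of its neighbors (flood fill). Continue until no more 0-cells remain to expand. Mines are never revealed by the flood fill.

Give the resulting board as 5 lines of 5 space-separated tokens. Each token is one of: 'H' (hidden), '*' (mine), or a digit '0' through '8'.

H H H H H
H H H H H
H H H H H
* H H H H
H H H H H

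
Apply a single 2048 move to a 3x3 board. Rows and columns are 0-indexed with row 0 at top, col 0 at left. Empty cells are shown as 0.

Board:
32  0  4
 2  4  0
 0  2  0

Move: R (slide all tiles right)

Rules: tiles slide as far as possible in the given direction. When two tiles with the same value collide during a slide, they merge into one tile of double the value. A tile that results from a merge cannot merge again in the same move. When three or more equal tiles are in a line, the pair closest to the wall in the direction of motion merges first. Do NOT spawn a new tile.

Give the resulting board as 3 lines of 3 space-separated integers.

Slide right:
row 0: [32, 0, 4] -> [0, 32, 4]
row 1: [2, 4, 0] -> [0, 2, 4]
row 2: [0, 2, 0] -> [0, 0, 2]

Answer:  0 32  4
 0  2  4
 0  0  2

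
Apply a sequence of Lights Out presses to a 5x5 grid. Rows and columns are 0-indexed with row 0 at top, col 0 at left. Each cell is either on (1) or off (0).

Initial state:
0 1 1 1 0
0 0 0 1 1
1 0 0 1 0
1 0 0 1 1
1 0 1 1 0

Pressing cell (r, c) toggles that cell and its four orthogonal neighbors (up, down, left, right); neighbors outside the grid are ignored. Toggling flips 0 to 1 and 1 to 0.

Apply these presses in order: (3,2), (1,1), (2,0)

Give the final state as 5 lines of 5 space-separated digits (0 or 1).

After press 1 at (3,2):
0 1 1 1 0
0 0 0 1 1
1 0 1 1 0
1 1 1 0 1
1 0 0 1 0

After press 2 at (1,1):
0 0 1 1 0
1 1 1 1 1
1 1 1 1 0
1 1 1 0 1
1 0 0 1 0

After press 3 at (2,0):
0 0 1 1 0
0 1 1 1 1
0 0 1 1 0
0 1 1 0 1
1 0 0 1 0

Answer: 0 0 1 1 0
0 1 1 1 1
0 0 1 1 0
0 1 1 0 1
1 0 0 1 0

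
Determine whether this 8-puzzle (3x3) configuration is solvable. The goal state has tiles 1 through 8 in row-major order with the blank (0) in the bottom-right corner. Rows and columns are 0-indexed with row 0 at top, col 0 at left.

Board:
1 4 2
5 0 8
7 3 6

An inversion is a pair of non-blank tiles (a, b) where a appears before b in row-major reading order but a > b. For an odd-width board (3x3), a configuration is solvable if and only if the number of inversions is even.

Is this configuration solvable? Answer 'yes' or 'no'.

Answer: yes

Derivation:
Inversions (pairs i<j in row-major order where tile[i] > tile[j] > 0): 8
8 is even, so the puzzle is solvable.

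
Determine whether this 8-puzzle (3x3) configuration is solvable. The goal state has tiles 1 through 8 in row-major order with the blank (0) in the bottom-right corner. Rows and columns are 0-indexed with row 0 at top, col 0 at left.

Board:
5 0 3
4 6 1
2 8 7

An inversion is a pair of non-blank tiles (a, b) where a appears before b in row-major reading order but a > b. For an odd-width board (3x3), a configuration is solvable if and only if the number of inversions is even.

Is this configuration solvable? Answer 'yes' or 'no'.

Answer: no

Derivation:
Inversions (pairs i<j in row-major order where tile[i] > tile[j] > 0): 11
11 is odd, so the puzzle is not solvable.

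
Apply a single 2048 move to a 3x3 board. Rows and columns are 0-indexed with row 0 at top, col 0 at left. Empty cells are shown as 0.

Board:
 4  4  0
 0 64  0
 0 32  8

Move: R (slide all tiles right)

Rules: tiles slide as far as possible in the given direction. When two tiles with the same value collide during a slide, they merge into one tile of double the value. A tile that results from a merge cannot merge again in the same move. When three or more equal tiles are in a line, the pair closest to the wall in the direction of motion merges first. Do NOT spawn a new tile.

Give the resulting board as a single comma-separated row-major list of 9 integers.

Answer: 0, 0, 8, 0, 0, 64, 0, 32, 8

Derivation:
Slide right:
row 0: [4, 4, 0] -> [0, 0, 8]
row 1: [0, 64, 0] -> [0, 0, 64]
row 2: [0, 32, 8] -> [0, 32, 8]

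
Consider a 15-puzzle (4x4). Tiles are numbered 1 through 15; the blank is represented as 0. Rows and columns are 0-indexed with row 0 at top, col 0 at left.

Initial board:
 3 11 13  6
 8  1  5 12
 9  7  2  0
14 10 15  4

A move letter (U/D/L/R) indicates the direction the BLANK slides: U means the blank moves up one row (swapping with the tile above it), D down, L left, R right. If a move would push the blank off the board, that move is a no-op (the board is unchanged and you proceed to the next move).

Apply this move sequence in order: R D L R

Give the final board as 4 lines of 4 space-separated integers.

Answer:  3 11 13  6
 8  1  5 12
 9  7  2  4
14 10 15  0

Derivation:
After move 1 (R):
 3 11 13  6
 8  1  5 12
 9  7  2  0
14 10 15  4

After move 2 (D):
 3 11 13  6
 8  1  5 12
 9  7  2  4
14 10 15  0

After move 3 (L):
 3 11 13  6
 8  1  5 12
 9  7  2  4
14 10  0 15

After move 4 (R):
 3 11 13  6
 8  1  5 12
 9  7  2  4
14 10 15  0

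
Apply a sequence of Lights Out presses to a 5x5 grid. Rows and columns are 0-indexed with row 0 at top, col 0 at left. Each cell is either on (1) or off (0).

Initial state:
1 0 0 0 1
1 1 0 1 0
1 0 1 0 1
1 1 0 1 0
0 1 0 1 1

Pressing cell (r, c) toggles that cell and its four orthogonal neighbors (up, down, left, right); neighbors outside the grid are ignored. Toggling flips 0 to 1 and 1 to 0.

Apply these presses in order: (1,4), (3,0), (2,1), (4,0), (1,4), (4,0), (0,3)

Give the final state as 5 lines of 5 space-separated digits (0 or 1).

After press 1 at (1,4):
1 0 0 0 0
1 1 0 0 1
1 0 1 0 0
1 1 0 1 0
0 1 0 1 1

After press 2 at (3,0):
1 0 0 0 0
1 1 0 0 1
0 0 1 0 0
0 0 0 1 0
1 1 0 1 1

After press 3 at (2,1):
1 0 0 0 0
1 0 0 0 1
1 1 0 0 0
0 1 0 1 0
1 1 0 1 1

After press 4 at (4,0):
1 0 0 0 0
1 0 0 0 1
1 1 0 0 0
1 1 0 1 0
0 0 0 1 1

After press 5 at (1,4):
1 0 0 0 1
1 0 0 1 0
1 1 0 0 1
1 1 0 1 0
0 0 0 1 1

After press 6 at (4,0):
1 0 0 0 1
1 0 0 1 0
1 1 0 0 1
0 1 0 1 0
1 1 0 1 1

After press 7 at (0,3):
1 0 1 1 0
1 0 0 0 0
1 1 0 0 1
0 1 0 1 0
1 1 0 1 1

Answer: 1 0 1 1 0
1 0 0 0 0
1 1 0 0 1
0 1 0 1 0
1 1 0 1 1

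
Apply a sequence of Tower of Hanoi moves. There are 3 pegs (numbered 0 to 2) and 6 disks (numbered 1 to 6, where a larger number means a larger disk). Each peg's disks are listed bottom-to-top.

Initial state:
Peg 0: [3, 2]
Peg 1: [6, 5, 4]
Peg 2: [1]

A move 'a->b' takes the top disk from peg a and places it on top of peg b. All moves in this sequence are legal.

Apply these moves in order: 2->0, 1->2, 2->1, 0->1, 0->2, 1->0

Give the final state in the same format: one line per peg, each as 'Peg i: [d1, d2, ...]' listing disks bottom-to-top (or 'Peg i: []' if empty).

Answer: Peg 0: [3, 1]
Peg 1: [6, 5, 4]
Peg 2: [2]

Derivation:
After move 1 (2->0):
Peg 0: [3, 2, 1]
Peg 1: [6, 5, 4]
Peg 2: []

After move 2 (1->2):
Peg 0: [3, 2, 1]
Peg 1: [6, 5]
Peg 2: [4]

After move 3 (2->1):
Peg 0: [3, 2, 1]
Peg 1: [6, 5, 4]
Peg 2: []

After move 4 (0->1):
Peg 0: [3, 2]
Peg 1: [6, 5, 4, 1]
Peg 2: []

After move 5 (0->2):
Peg 0: [3]
Peg 1: [6, 5, 4, 1]
Peg 2: [2]

After move 6 (1->0):
Peg 0: [3, 1]
Peg 1: [6, 5, 4]
Peg 2: [2]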